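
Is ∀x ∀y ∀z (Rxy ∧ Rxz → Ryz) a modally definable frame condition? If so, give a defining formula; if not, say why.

Definable; ◇r → □◇r defines it

This is a Sahlqvist condition; the 5 axiom ◇r → □◇r defines it.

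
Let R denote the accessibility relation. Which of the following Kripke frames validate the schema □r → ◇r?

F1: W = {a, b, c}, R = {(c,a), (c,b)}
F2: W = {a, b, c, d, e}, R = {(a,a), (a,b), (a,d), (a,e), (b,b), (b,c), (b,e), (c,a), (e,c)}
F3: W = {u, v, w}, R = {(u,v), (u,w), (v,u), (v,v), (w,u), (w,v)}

F3

The schema corresponds to seriality: ∀x ∃y Rxy.
F1: fails — world a has no successor.
F2: fails — world d has no successor.
F3: holds.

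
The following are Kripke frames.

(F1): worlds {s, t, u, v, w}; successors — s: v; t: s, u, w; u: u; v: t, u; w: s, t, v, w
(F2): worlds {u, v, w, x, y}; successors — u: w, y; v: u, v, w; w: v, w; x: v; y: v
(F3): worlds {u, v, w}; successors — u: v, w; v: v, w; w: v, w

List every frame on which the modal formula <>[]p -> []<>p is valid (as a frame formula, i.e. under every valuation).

The schema corresponds to convergence: forall x forall y forall z (Rxy & Rxz -> exists w (Ryw & Rzw)).
(F1): fails — Rts and Rtu but s and u have no common successor.
(F2): condition met.
(F3): condition met.
Valid on: (F2), (F3).

(F2), (F3)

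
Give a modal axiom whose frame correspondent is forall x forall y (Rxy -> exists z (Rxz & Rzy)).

The condition is density. The C4 schema □□s → □s defines it.
Suppose □□s→□s is valid. Take Rxy and set V(s)={w : xR²w}. Then □□s at x, so □s at x, so s at y, i.e. ∃z(Rxz∧Rzy).

□□s → □s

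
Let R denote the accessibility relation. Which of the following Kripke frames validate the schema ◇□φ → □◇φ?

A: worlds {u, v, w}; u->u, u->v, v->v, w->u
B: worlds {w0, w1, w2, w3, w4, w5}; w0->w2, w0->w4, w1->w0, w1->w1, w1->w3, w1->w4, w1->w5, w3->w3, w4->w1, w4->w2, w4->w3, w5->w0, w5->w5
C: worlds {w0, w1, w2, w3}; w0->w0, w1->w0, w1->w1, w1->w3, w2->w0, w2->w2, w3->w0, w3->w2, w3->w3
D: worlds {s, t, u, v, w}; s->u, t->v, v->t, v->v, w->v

This is the axiom for convergence; its first-order frame correspondent is ∀x ∀y ∀z (Rxy ∧ Rxz → ∃w (Ryw ∧ Rzw)).
A: condition met.
B: fails — Rw0w4 and Rw0w2 but w4 and w2 have no common successor.
C: condition met.
D: fails — Rsu and Rsu but u and u have no common successor.
Valid on: A, C.

A, C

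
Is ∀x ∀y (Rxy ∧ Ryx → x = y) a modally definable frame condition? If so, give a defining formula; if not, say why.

Any modally definable frame class is closed under surjective bounded morphisms.
The 8-cycle (worlds s,t,u,v,w,x,y,z with s→t→u→v→w→x→y→z→s) is antisymmetric. Sending even-indexed worlds to a and odd-indexed worlds to b is a surjective bounded morphism onto the two-world frame with a↔b, which is not antisymmetric.
So the class is not modally definable.

No — not modally definable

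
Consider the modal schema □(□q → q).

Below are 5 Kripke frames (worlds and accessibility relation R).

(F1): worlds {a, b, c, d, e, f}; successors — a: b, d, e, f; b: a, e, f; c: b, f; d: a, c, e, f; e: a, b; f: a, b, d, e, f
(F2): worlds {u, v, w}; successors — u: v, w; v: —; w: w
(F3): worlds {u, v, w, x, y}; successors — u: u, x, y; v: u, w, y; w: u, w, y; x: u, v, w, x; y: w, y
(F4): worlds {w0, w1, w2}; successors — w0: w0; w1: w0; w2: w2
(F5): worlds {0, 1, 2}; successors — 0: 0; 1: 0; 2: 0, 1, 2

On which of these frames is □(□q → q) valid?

Frame correspondent (Sahlqvist): ∀x ∀y (Rxy → Ryy) — i.e. shift-reflexivity.
(F1): fails — Rab but not Rbb.
(F2): fails — Ruv but not Rvv.
(F3): fails — Rxv but not Rvv.
(F4): holds.
(F5): fails — R21 but not R11.

(F4)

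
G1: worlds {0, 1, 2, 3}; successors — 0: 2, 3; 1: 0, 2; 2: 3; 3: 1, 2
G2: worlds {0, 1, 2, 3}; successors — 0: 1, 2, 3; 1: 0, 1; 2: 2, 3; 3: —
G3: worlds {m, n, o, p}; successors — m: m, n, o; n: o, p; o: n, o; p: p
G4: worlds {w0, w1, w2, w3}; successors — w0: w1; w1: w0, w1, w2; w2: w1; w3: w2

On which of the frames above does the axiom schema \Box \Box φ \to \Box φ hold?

The schema corresponds to density: \forall x \forall y (Rxy \to \exists z (Rxz \wedge Rzy)).
G1: fails — R10 but no z with R1z and Rz0.
G2: satisfies the condition.
G3: satisfies the condition.
G4: fails — Rw3w2 but no z with Rw3z and Rzw2.

G2, G3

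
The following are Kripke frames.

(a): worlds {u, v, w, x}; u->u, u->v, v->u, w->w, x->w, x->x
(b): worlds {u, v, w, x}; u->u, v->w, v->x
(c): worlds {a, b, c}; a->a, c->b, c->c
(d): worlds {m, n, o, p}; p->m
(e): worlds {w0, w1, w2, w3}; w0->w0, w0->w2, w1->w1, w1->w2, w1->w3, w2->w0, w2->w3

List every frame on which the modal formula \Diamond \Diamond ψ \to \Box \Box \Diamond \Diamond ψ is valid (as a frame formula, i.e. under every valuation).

(b), (d)

This is the axiom for a generalized confluence (Geach) condition; its first-order frame correspondent is \forall x \forall y \forall z ((x R^2 y \wedge x R^2 z) \to \exists w (y = w \wedge z R^2 w)).
(a): fails — xR²x, xR²w but no t with x=t and wR²t.
(b): holds.
(c): fails — cR²b, cR²b but no w with b=w and bR²w.
(d): holds.
(e): fails — w0R²w0, w0R²w3 but no w with w0=w and w3R²w.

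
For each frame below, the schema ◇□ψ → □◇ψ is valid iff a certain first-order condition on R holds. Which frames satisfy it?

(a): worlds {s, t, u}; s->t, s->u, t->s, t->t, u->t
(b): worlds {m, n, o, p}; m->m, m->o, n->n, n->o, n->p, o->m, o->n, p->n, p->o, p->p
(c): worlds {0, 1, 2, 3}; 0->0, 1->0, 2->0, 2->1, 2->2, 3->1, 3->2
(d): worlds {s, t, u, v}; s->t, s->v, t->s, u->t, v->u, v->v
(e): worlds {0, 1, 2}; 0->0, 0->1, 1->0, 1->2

(a), (b), (c)

The schema corresponds to convergence: ∀x ∀y ∀z (Rxy ∧ Rxz → ∃w (Ryw ∧ Rzw)).
(a): satisfies the condition.
(b): satisfies the condition.
(c): satisfies the condition.
(d): fails — Rsv and Rst but v and t have no common successor.
(e): fails — R10 and R12 but 0 and 2 have no common successor.
Valid on: (a), (b), (c).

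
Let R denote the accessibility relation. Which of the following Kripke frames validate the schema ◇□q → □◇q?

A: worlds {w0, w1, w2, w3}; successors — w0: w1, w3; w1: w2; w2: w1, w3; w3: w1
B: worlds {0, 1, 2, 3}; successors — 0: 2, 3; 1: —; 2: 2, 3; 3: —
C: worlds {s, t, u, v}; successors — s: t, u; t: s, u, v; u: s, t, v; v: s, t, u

C

Frame correspondent (Sahlqvist): ∀x ∀y ∀z (Rxy ∧ Rxz → ∃w (Ryw ∧ Rzw)) — i.e. convergence.
A: fails — Rw0w1 and Rw0w3 but w1 and w3 have no common successor.
B: fails — R03 and R03 but 3 and 3 have no common successor.
C: satisfies the condition.
Valid on: C.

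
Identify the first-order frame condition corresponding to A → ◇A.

Reflexivity

Replacing A by ¬A and contraposing gives the equivalent schema □A → A.
Suppose □A→A is valid. At any x set V(A)={w : Rxw}. Then □A holds at x, so A holds at x, i.e. Rxx.
Conversely, any frame satisfying ∀x Rxx validates the schema.
Frame condition: ∀x Rxx.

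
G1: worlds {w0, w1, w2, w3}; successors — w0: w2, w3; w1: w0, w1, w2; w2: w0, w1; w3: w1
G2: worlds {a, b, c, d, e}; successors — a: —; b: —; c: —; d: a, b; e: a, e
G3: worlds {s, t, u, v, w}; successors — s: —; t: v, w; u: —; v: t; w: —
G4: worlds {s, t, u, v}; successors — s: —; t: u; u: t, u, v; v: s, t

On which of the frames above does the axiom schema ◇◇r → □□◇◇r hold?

This is the axiom for a generalized confluence (Geach) condition; its first-order frame correspondent is ∀x ∀y ∀z ((xR²y ∧ xR²z) → ∃w (y = w ∧ zR²w)).
G1: fails — w1R²w2, w1R²w0 but no w with w2=w and w0R²w.
G2: fails — eR²a, eR²a but no w with a=w and aR²w.
G3: fails — vR²v, vR²w but no w* with v=w* and wR²w*.
G4: fails — tR²t, tR²v but no w with t=w and vR²w.
Valid on no frame.

none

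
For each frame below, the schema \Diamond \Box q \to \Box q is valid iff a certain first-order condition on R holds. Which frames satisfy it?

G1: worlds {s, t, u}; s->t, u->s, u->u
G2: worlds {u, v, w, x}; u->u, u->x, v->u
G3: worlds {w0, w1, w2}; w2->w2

G3

This is the axiom for the Euclidean property; its first-order frame correspondent is \forall x \forall y \forall z (Rxy \wedge Rxz \to Ryz).
G1: fails — Rst and Rst but not Rtt.
G2: fails — Rux and Rux but not Rxx.
G3: condition met.
Valid on: G3.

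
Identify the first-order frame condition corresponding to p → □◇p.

Suppose p→□◇p is valid. Take Rxy and set V(p)={x}. Then p at x, so □◇p at x, so ◇p at y, so some z with Ryz has p; z=x, i.e. Ryx.

symmetry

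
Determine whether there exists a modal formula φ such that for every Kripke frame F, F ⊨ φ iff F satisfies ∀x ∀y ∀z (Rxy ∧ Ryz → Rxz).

Yes, by □r → □□r

The condition is transitivity. A defining modal formula is □r → □□r.
Suppose □r→□□r is valid. Take Rxy, Ryz and set V(r)={w : Rxw}. Then □r at x, so □□r at x, so □r at y, so r at z, i.e. Rxz.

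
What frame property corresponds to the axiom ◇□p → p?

Symmetry

Equivalently (dual form): p → □◇p.
Suppose p→□◇p is valid. Take Rxy and set V(p)={x}. Then p at x, so □◇p at x, so ◇p at y, so some z with Ryz has p; z=x, i.e. Ryx.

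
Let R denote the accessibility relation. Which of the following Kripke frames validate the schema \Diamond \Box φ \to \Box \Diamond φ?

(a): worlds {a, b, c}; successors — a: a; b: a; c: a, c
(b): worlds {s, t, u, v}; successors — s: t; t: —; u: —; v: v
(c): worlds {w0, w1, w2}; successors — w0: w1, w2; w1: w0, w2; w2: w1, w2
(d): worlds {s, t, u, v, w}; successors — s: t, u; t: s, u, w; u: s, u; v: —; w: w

The schema corresponds to convergence: \forall x \forall y \forall z (Rxy \wedge Rxz \to \exists w (Ryw \wedge Rzw)).
(a): condition met.
(b): fails — Rst and Rst but t and t have no common successor.
(c): condition met.
(d): fails — Rts and Rtw but s and w have no common successor.

(a), (c)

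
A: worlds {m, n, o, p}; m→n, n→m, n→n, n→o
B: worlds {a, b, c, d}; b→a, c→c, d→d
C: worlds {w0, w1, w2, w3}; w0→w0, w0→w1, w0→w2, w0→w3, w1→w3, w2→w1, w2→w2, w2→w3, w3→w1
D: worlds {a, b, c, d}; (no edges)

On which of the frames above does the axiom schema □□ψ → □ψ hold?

The schema corresponds to density: ∀x ∀y (Rxy → ∃z (Rxz ∧ Rzy)).
A: holds.
B: fails — Rba but no z with Rbz and Rza.
C: fails — Rw3w1 but no z with Rw3z and Rzw1.
D: holds.
Valid on: A, D.

A, D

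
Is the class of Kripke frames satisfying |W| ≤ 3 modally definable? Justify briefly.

No — not modally definable

If a class were modally definable it would be closed under disjoint unions (Goldblatt–Thomason).
Any modal formula valid on each of 4 disjoint one-world frames is valid on their disjoint union (validity is preserved under disjoint unions). Each one-world frame has |W|=1≤3, but the union has |W|=4.
So the class is not modally definable.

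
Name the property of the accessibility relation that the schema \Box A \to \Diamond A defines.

Suppose □A→◇A is valid. At any x set V(A)=W. Then □A at x, so ◇A at x, so x has a successor.

seriality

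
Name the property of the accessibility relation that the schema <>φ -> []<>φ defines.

Suppose ◇φ→□◇φ is valid. Take Rxy, Rxz and set V(φ)={y}. Then ◇φ at x, so □◇φ at x, so ◇φ at z, so some w with Rzw has φ; w=y, i.e. Rzy. By symmetry of the argument, Ryz.

The Euclidean property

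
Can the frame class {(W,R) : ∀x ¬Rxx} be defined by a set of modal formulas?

Not definable by any modal formula

Modal frame validity is preserved under surjective bounded morphisms.
The 4-cycle (worlds a,b,c,d with a→b→c→d→a) is irreflexive, and the map sending every world to a single reflexive point • is a surjective bounded morphism (forth: every edge maps to (•,•); back: every world has a successor). So any modal formula valid on the 4-cycle is also valid on the reflexive point, which is not irreflexive.
Hence irreflexivity is not modally definable.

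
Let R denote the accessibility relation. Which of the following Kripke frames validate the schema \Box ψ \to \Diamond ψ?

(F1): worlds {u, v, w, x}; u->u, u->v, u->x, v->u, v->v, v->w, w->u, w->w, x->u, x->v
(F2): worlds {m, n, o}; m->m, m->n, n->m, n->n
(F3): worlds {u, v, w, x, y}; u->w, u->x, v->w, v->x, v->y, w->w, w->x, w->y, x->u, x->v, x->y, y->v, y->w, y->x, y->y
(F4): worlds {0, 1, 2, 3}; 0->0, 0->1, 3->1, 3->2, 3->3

(F1), (F3)

The schema corresponds to seriality: \forall x \exists y Rxy.
(F1): holds.
(F2): fails — world o has no successor.
(F3): holds.
(F4): fails — world 1 has no successor.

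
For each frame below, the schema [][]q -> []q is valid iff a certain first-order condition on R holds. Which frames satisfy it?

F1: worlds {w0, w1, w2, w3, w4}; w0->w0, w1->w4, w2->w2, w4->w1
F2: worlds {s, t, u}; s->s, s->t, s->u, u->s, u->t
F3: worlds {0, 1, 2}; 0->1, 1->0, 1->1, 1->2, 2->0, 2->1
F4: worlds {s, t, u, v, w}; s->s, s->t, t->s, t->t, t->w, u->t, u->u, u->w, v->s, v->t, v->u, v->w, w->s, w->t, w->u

F2, F3, F4

The schema corresponds to density: forall x forall y (Rxy -> exists z (Rxz & Rzy)).
F1: fails — Rw1w4 but no z with Rw1z and Rzw4.
F2: holds.
F3: holds.
F4: holds.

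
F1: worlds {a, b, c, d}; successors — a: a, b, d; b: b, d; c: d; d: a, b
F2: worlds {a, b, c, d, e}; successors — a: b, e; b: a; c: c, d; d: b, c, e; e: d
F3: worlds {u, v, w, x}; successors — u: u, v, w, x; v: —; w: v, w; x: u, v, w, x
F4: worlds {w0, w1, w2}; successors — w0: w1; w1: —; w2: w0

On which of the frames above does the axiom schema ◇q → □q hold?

The schema corresponds to partial functionality: ∀x ∀y ∀z (Rxy ∧ Rxz → y = z).
F1: fails — a sees both a and b.
F2: fails — a sees both b and e.
F3: fails — u sees both u and v.
F4: condition met.

F4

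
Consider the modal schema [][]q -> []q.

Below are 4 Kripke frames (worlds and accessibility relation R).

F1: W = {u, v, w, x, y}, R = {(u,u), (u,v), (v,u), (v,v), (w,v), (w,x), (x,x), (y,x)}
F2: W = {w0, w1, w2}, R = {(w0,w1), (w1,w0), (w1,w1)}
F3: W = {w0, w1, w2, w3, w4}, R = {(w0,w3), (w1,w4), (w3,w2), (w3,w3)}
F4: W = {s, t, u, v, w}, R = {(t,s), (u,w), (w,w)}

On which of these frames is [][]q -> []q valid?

F1, F2

This is the axiom for density; its first-order frame correspondent is forall x forall y (Rxy -> exists z (Rxz & Rzy)).
F1: ✓.
F2: ✓.
F3: fails — Rw1w4 but no z with Rw1z and Rzw4.
F4: fails — Rts but no z with Rtz and Rzs.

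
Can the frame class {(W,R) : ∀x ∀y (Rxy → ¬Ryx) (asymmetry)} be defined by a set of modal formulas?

If a class were modally definable it would be closed under surjective bounded morphisms (Goldblatt–Thomason).
The 3-cycle (worlds s,t,u with s→t→u→s) is asymmetric. Mapping every world to a single reflexive point • is a surjective bounded morphism, and the reflexive point is not asymmetric (R•• but asymmetry requires ¬R••).
So the class is not modally definable.

Not modally definable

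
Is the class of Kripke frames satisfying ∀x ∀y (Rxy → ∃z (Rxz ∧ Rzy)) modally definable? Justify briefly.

Yes: it is density, defined by the C4 schema □□r → □r.
Suppose □□r→□r is valid. Take Rxy and set V(r)={w : xR²w}. Then □□r at x, so □r at x, so r at y, i.e. ∃z(Rxz∧Rzy).

Definable; □□r → □r defines it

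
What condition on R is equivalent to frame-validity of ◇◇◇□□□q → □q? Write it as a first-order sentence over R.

This is a Sahlqvist (Geach-type) schema ◇^3□^3q → □^1◇^0q.
First-order correspondent: ∀x ∀y ∀z ((xR³y ∧ xRz) → ∃w (yR³w ∧ z = w)).

∀x ∀y ∀z ((xR³y ∧ xRz) → ∃w (yR³w ∧ z = w))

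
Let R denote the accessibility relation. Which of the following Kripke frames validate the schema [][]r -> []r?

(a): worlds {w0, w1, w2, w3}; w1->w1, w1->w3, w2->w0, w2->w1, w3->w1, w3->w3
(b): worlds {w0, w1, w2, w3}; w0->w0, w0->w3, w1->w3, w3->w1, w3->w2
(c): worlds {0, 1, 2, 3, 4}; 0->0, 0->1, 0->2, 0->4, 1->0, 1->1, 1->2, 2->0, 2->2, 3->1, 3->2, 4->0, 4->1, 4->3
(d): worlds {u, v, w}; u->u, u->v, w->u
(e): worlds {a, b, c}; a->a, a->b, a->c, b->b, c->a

(d), (e)

Frame correspondent (Sahlqvist): forall x forall y (Rxy -> exists z (Rxz & Rzy)) — i.e. density.
(a): fails — Rw2w0 but no z with Rw2z and Rzw0.
(b): fails — Rw3w1 but no z with Rw3z and Rzw1.
(c): fails — R43 but no z with R4z and Rz3.
(d): ✓.
(e): ✓.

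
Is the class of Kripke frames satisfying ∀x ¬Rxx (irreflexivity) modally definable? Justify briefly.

Not definable by any modal formula

Modal frame validity is preserved under surjective bounded morphisms.
The 5-cycle (worlds a,b,c,d,e with a→b→c→d→e→a) is irreflexive, and the map sending every world to a single reflexive point • is a surjective bounded morphism (forth: every edge maps to (•,•); back: every world has a successor). So any modal formula valid on the 5-cycle is also valid on the reflexive point, which is not irreflexive.
Hence irreflexivity is not modally definable.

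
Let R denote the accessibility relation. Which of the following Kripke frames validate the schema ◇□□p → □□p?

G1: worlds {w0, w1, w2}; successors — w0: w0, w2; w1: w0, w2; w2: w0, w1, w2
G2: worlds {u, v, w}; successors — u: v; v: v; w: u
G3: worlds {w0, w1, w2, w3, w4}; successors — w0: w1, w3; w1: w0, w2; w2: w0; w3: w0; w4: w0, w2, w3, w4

This is the axiom for a generalized confluence (Geach) condition; its first-order frame correspondent is ∀x ∀y ∀z ((xRy ∧ xR²z) → ∃w (yR²w ∧ z = w)).
G1: ✓.
G2: ✓.
G3: fails — w0Rw1, w0R²w2 but no w with w1R²w and w2=w.

G1, G2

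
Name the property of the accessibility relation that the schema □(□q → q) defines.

Shift-reflexivity

Suppose □(□q→q) is valid. Take Rxy and set V(q)={w : Ryw}. Then at y, □q holds; since □(□q→q) at x, □q→q at y, so q at y, i.e. Ryy.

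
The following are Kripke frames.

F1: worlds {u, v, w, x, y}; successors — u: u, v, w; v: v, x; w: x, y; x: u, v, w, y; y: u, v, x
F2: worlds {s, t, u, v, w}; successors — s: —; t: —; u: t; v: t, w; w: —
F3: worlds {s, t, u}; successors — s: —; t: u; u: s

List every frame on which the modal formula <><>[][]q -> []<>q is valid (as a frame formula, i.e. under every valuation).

Frame correspondent (Sahlqvist): forall x forall y forall z ((x R^2 y & xRz) -> exists w (y R^2 w & zRw)) — i.e. a generalized confluence (Geach) condition.
F1: satisfies the condition.
F2: satisfies the condition.
F3: fails — tR²s, tRu but no w with sR²w and uRw.
Valid on: F1, F2.

F1, F2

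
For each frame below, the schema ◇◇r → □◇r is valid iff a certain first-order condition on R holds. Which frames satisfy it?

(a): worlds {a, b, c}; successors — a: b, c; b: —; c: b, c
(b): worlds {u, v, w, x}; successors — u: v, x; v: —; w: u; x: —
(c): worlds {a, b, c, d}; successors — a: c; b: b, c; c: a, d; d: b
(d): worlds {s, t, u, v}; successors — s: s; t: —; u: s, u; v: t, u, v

(b)

This is the axiom for a generalized confluence (Geach) condition; its first-order frame correspondent is ∀x ∀y ∀z ((xR²y ∧ xRz) → ∃w (y = w ∧ zRw)).
(a): fails — aR²b, aRb but no w with b=w and bRw.
(b): satisfies the condition.
(c): fails — bR²a, bRb but no w with a=w and bRw.
(d): fails — uR²u, uRs but no w with u=w and sRw.
Valid on: (b).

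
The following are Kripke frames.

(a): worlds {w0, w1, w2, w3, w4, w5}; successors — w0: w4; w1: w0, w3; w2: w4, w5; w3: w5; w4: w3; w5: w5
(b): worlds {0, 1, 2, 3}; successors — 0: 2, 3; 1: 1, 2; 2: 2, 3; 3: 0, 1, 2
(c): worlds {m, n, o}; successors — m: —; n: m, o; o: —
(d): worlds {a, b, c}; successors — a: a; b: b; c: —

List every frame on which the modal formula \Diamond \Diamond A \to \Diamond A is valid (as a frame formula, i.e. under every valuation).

(c), (d)

Frame correspondent (Sahlqvist): \forall x \forall y \forall z (Rxy \wedge Ryz \to Rxz) — i.e. transitivity.
(a): fails — Rw1w0 and Rw0w4 but not Rw1w4.
(b): fails — R32 and R23 but not R33.
(c): condition met.
(d): condition met.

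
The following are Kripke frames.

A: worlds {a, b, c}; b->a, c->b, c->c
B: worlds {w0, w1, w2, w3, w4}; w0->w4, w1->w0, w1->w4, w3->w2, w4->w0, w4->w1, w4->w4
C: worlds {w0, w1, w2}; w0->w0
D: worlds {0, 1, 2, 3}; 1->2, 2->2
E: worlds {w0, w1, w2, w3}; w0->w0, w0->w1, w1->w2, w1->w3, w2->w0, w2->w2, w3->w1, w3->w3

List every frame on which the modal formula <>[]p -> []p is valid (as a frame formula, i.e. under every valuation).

This is the axiom for the Euclidean property; its first-order frame correspondent is forall x forall y forall z (Rxy & Rxz -> Ryz).
A: fails — Rba and Rba but not Raa.
B: fails — Rw1w0 and Rw1w0 but not Rw0w0.
C: satisfies the condition.
D: satisfies the condition.
E: fails — Rw0w1 and Rw0w1 but not Rw1w1.

C, D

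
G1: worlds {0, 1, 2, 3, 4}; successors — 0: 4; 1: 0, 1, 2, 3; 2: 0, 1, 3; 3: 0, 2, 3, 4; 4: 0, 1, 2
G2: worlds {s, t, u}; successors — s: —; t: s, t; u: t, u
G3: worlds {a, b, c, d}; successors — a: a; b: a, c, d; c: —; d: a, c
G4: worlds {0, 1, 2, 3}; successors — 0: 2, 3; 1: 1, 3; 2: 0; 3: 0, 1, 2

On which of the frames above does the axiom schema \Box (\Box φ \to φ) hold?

Frame correspondent (Sahlqvist): \forall x \forall y (Rxy \to Ryy) — i.e. shift-reflexivity.
G1: fails — R10 but not R00.
G2: fails — Rts but not Rss.
G3: fails — Rbc but not Rcc.
G4: fails — R32 but not R22.

none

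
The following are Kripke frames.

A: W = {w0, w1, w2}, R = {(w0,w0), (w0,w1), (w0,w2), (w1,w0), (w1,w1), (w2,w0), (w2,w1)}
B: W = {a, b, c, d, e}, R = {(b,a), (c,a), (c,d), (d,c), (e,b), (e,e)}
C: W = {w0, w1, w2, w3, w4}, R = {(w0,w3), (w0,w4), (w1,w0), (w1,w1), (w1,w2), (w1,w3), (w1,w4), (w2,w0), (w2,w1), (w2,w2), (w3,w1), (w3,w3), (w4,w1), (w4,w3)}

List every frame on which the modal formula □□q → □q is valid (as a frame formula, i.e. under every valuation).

A

This is the axiom for density; its first-order frame correspondent is ∀x ∀y (Rxy → ∃z (Rxz ∧ Rzy)).
A: satisfies the condition.
B: fails — Rcd but no z with Rcz and Rzd.
C: fails — Rw0w4 but no z with Rw0z and Rzw4.
Valid on: A.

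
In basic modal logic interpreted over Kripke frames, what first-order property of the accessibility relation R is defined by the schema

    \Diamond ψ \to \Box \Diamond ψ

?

The Euclidean property

Suppose ◇ψ→□◇ψ is valid. Take Rxy, Rxz and set V(ψ)={y}. Then ◇ψ at x, so □◇ψ at x, so ◇ψ at z, so some w with Rzw has ψ; w=y, i.e. Rzy. By symmetry of the argument, Ryz.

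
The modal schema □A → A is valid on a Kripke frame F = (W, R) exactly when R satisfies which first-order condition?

Suppose □A→A is valid. At any x set V(A)={w : Rxw}. Then □A holds at x, so A holds at x, i.e. Rxx.
Conversely, any frame satisfying ∀x Rxx validates the schema.
So the correspondent is reflexivity.

reflexivity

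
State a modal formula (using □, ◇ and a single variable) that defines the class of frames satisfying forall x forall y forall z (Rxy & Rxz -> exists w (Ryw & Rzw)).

◇□p → □◇p

The condition is convergence. The .2 schema ◇□p → □◇p defines it.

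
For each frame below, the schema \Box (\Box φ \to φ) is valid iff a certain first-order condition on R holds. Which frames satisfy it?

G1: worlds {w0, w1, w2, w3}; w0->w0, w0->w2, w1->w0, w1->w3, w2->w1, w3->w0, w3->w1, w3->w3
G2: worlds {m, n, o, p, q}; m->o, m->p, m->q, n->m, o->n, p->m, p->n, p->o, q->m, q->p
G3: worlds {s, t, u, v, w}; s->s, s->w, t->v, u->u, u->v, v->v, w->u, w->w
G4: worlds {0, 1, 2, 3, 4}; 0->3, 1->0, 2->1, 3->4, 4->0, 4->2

G3

The schema corresponds to shift-reflexivity: \forall x \forall y (Rxy \to Ryy).
G1: fails — Rw3w1 but not Rw1w1.
G2: fails — Ron but not Rnn.
G3: holds.
G4: fails — R10 but not R00.
Valid on: G3.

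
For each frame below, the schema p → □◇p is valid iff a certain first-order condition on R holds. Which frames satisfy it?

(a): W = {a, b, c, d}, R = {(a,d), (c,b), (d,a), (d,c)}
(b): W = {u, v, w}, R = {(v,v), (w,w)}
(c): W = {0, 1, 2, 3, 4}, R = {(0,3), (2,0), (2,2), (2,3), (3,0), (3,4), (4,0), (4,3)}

This is the axiom for symmetry; its first-order frame correspondent is ∀x ∀y (Rxy → Ryx).
(a): fails — Rdc but not Rcd.
(b): ✓.
(c): fails — R23 but not R32.
Valid on: (b).

(b)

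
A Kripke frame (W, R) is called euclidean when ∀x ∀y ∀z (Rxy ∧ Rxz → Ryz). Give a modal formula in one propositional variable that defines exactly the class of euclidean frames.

◇q → □◇q

A defining formula is ◇q → □◇q (the 5 axiom).
Suppose ◇q→□◇q is valid. Take Rxy, Rxz and set V(q)={y}. Then ◇q at x, so □◇q at x, so ◇q at z, so some w with Rzw has q; w=y, i.e. Rzy. By symmetry of the argument, Ryz.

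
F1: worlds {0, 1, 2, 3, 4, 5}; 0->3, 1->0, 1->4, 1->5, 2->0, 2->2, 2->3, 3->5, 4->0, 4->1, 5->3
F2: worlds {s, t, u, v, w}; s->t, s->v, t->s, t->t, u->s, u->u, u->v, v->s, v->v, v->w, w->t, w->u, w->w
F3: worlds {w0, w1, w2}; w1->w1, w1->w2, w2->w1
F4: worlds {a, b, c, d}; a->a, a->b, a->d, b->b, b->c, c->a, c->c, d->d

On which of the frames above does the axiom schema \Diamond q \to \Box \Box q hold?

none

Frame correspondent (Sahlqvist): \forall x \forall y \forall z ((xRy \wedge x R^2 z) \to \exists w (y = w \wedge z = w)) — i.e. a generalized confluence (Geach) condition.
F1: fails — 0R3, 0R²5 but 3 ≠ 5.
F2: fails — sRt, sR²s but t ≠ s.
F3: fails — w1Rw1, w1R²w2 but w1 ≠ w2.
F4: fails — aRa, aR²b but a ≠ b.
Valid on no frame.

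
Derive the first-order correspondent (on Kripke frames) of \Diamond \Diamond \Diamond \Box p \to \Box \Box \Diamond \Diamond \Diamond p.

This is a Sahlqvist (Geach-type) schema ◇^3□^1p → □^2◇^3p.
Minimal-valuation argument: fix x; take any y with xR^3y and any z with xR^2z. Set V(p) to the set of worlds R-reachable from y in exactly 1 step. Then □^1p holds at y, so the antecedent holds at x; validity forces ◇^3p at z, giving a w with zR^3w and yR^1w.
First-order correspondent: \forall x \forall y \forall z ((x R^3 y \wedge x R^2 z) \to \exists w (yRw \wedge z R^3 w)).

\forall x \forall y \forall z ((x R^3 y \wedge x R^2 z) \to \exists w (yRw \wedge z R^3 w))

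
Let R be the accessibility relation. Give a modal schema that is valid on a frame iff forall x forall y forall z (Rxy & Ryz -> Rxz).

□s → □□s

The condition is transitivity. The 4 schema □s → □□s defines it.
Suppose □s→□□s is valid. Take Rxy, Ryz and set V(s)={w : Rxw}. Then □s at x, so □□s at x, so □s at y, so s at z, i.e. Rxz.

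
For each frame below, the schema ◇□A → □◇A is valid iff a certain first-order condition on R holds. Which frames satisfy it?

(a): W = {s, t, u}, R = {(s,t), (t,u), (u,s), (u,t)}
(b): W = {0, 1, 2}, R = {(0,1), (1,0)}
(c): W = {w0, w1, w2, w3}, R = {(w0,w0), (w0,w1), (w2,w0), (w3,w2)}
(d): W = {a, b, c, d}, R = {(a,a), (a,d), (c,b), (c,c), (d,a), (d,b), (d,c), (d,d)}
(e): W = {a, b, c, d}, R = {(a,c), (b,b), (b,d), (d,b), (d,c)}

(b)

Frame correspondent (Sahlqvist): ∀x ∀y ∀z (Rxy ∧ Rxz → ∃w (Ryw ∧ Rzw)) — i.e. convergence.
(a): fails — Rus and Rut but s and t have no common successor.
(b): holds.
(c): fails — Rw0w1 and Rw0w1 but w1 and w1 have no common successor.
(d): fails — Rcc and Rcb but c and b have no common successor.
(e): fails — Rac and Rac but c and c have no common successor.
Valid on: (b).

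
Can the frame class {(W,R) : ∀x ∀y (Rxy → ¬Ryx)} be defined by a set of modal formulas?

Not modally definable

Modal frame validity is preserved under surjective bounded morphisms.
The 4-cycle (worlds a,b,c,d with a→b→c→d→a) is asymmetric. Mapping every world to a single reflexive point • is a surjective bounded morphism, and the reflexive point is not asymmetric (R•• but asymmetry requires ¬R••).
So the class is not modally definable.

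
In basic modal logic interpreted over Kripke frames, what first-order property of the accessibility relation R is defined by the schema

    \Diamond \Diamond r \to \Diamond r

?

transitivity

Replacing r by ¬r and contraposing gives the equivalent schema □r → □□r.
Suppose □r→□□r is valid. Take Rxy, Ryz and set V(r)={w : Rxw}. Then □r at x, so □□r at x, so □r at y, so r at z, i.e. Rxz.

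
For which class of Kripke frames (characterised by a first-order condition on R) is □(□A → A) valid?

Shift-reflexivity

This schema is the T□ axiom.
It corresponds to shift-reflexivity: ∀x ∀y (Rxy → Ryy).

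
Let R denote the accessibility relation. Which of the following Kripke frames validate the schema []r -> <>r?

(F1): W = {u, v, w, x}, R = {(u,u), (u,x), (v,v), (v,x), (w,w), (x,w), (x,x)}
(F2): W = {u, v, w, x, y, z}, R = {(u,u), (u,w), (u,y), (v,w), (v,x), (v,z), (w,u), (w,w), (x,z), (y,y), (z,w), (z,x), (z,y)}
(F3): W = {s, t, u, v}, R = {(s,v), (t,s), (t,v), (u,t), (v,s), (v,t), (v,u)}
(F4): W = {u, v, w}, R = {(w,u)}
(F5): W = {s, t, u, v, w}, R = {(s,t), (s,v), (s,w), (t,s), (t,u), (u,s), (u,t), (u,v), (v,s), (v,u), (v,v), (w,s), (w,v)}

(F1), (F2), (F3), (F5)

This is the axiom for seriality; its first-order frame correspondent is forall x exists y Rxy.
(F1): condition met.
(F2): condition met.
(F3): condition met.
(F4): fails — world u has no successor.
(F5): condition met.
Valid on: (F1), (F2), (F3), (F5).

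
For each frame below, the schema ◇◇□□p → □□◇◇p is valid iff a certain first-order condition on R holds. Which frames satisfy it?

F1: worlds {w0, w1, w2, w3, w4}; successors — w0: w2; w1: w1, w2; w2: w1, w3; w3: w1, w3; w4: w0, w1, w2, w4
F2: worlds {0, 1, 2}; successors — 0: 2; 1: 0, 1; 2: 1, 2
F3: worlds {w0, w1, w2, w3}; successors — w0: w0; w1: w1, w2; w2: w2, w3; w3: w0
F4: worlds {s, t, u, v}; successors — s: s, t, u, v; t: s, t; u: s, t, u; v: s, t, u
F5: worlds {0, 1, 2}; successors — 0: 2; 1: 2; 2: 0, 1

F1, F2, F4, F5

The schema corresponds to a generalized confluence (Geach) condition: ∀x ∀y ∀z ((xR²y ∧ xR²z) → ∃w (yR²w ∧ zR²w)).
F1: condition met.
F2: condition met.
F3: fails — w1R²w1, w1R²w3 but no w with w1R²w and w3R²w.
F4: condition met.
F5: condition met.
Valid on: F1, F2, F4, F5.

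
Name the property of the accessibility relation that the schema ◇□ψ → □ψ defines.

the Euclidean property: ∀x ∀y ∀z (Rxy ∧ Rxz → Ryz)

Replacing ψ by ¬ψ and contraposing gives the equivalent schema ◇ψ → □◇ψ.
Suppose ◇ψ→□◇ψ is valid. Take Rxy, Rxz and set V(ψ)={y}. Then ◇ψ at x, so □◇ψ at x, so ◇ψ at z, so some w with Rzw has ψ; w=y, i.e. Rzy. By symmetry of the argument, Ryz.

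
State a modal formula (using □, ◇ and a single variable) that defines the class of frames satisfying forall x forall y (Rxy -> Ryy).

□(□ψ → ψ)

A defining formula is □(□ψ → ψ) (the T□ axiom).
Suppose □(□ψ→ψ) is valid. Take Rxy and set V(ψ)={w : Ryw}. Then at y, □ψ holds; since □(□ψ→ψ) at x, □ψ→ψ at y, so ψ at y, i.e. Ryy.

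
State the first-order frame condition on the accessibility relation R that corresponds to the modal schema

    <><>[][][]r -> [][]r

This is a Sahlqvist (Geach-type) schema ◇^2□^3r → □^2◇^0r.
Minimal-valuation argument: fix x; take any y with xR^2y and any z with xR^2z. Set V(r) to the set of worlds R-reachable from y in exactly 3 steps. Then □^3r holds at y, so the antecedent holds at x; validity forces ◇^0r at z, giving a w with zR^0w and yR^3w.
First-order correspondent: forall x forall y forall z ((x R^2 y & x R^2 z) -> exists w (y R^3 w & z = w)).

forall x forall y forall z ((x R^2 y & x R^2 z) -> exists w (y R^3 w & z = w))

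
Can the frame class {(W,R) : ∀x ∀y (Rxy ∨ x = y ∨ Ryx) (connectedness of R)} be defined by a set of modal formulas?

Any modally definable frame class is closed under disjoint unions.
Take 4 disjoint single-world reflexive frames: each is trivially connected, but their disjoint union has 4 worlds with no edge between distinct components, so it is not connected.
So the class is not modally definable.

No — not modally definable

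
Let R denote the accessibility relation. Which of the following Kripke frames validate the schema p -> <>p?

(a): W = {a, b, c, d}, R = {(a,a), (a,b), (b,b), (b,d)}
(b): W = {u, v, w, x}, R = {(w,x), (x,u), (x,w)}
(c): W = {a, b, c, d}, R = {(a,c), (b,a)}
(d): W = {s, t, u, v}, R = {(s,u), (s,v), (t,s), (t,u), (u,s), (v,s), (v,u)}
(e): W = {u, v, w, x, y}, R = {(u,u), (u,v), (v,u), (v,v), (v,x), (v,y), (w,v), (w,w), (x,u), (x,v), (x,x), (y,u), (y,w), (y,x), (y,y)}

(e)

Frame correspondent (Sahlqvist): forall x Rxx — i.e. reflexivity.
(a): fails — world c does not see itself.
(b): fails — world u does not see itself.
(c): fails — world a does not see itself.
(d): fails — world s does not see itself.
(e): condition met.
Valid on: (e).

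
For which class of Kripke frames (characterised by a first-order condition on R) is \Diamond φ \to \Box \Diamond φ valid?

Suppose ◇φ→□◇φ is valid. Take Rxy, Rxz and set V(φ)={y}. Then ◇φ at x, so □◇φ at x, so ◇φ at z, so some w with Rzw has φ; w=y, i.e. Rzy. By symmetry of the argument, Ryz.

the Euclidean property: \forall x \forall y \forall z (Rxy \wedge Rxz \to Ryz)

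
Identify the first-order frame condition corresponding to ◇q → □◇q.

the Euclidean property: ∀x ∀y ∀z (Rxy ∧ Rxz → Ryz)

Suppose ◇q→□◇q is valid. Take Rxy, Rxz and set V(q)={y}. Then ◇q at x, so □◇q at x, so ◇q at z, so some w with Rzw has q; w=y, i.e. Rzy. By symmetry of the argument, Ryz.
Conversely, on a frame with the Euclidean property the schema holds at every world under every valuation.
Frame condition: ∀x ∀y ∀z (Rxy ∧ Rxz → Ryz).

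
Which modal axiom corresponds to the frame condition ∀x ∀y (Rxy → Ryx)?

The condition is symmetry. The B schema p → □◇p defines it.
Suppose p→□◇p is valid. Take Rxy and set V(p)={x}. Then p at x, so □◇p at x, so ◇p at y, so some z with Ryz has p; z=x, i.e. Ryx.

p → □◇p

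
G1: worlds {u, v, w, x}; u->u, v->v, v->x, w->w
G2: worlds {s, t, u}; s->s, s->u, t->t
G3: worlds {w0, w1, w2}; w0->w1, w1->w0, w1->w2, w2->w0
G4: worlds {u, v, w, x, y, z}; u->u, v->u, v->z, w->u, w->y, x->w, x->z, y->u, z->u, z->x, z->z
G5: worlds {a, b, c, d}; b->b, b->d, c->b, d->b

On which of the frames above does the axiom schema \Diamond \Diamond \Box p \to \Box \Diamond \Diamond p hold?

Frame correspondent (Sahlqvist): \forall x \forall y \forall z ((x R^2 y \wedge xRz) \to \exists w (yRw \wedge z R^2 w)) — i.e. a generalized confluence (Geach) condition.
G1: fails — vR²v, vRx but no t with vRt and xR²t.
G2: fails — sR²s, sRu but no w with sRw and uR²w.
G3: fails — w1R²w0, w1Rw0 but no w with w0Rw and w0R²w.
G4: fails — vR²x, vRu but no t with xRt and uR²t.
G5: holds.

G5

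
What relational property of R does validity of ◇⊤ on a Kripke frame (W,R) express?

seriality: ∀x ∃y Rxy

◇⊤ holds at w iff w has a successor, so frame-validity of ◇⊤ is exactly seriality. Equivalently via □φ → ◇φ:
Suppose □φ→◇φ is valid. At any x set V(φ)=W. Then □φ at x, so ◇φ at x, so x has a successor.
The converse is a direct semantic check.
So the correspondent is seriality.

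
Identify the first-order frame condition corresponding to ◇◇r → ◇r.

Transitivity

This is frame-equivalent to □r → □□r (substitute ¬r for r and contrapose).
Suppose □r→□□r is valid. Take Rxy, Ryz and set V(r)={w : Rxw}. Then □r at x, so □□r at x, so □r at y, so r at z, i.e. Rxz.
Conversely, on a frame with transitivity the schema holds at every world under every valuation.
So the correspondent is transitivity.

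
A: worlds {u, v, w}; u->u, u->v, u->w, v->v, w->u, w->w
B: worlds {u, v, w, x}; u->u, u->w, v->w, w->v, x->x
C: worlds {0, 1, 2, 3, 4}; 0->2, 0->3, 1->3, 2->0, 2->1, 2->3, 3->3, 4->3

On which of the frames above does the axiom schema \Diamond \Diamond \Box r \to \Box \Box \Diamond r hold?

The schema corresponds to a generalized confluence (Geach) condition: \forall x \forall y \forall z ((x R^2 y \wedge x R^2 z) \to \exists w (yRw \wedge zRw)).
A: fails — uR²v, uR²w but no t with vRt and wRt.
B: fails — uR²u, uR²w but no t with uRt and wRt.
C: holds.

C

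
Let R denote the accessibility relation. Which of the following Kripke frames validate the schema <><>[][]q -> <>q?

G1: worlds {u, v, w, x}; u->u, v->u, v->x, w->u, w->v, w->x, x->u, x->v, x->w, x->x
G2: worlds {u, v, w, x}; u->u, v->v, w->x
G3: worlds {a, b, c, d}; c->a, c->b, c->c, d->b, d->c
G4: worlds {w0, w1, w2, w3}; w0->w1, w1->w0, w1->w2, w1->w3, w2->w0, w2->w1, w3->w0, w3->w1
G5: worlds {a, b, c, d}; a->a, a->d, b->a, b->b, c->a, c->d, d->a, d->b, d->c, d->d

The schema corresponds to a generalized confluence (Geach) condition: forall x forall y (x R^2 y -> exists w (y R^2 w & xRw)).
G1: holds.
G2: holds.
G3: fails — cR²a but no w with aR²w and cRw.
G4: fails — w0R²w0 but no w with w0R²w and w0Rw.
G5: holds.
Valid on: G1, G2, G5.

G1, G2, G5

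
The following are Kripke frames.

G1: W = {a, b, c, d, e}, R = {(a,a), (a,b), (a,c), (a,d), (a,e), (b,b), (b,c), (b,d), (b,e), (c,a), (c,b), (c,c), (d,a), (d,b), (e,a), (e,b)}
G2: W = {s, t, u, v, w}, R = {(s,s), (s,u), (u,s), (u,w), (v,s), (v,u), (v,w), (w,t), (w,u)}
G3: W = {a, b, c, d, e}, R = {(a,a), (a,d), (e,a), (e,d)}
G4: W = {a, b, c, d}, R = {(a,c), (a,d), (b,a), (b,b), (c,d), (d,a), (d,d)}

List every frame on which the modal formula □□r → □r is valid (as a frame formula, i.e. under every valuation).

The schema corresponds to density: ∀x ∀y (Rxy → ∃z (Rxz ∧ Rzy)).
G1: satisfies the condition.
G2: fails — Rwt but no z with Rwz and Rzt.
G3: satisfies the condition.
G4: fails — Rac but no z with Raz and Rzc.

G1, G3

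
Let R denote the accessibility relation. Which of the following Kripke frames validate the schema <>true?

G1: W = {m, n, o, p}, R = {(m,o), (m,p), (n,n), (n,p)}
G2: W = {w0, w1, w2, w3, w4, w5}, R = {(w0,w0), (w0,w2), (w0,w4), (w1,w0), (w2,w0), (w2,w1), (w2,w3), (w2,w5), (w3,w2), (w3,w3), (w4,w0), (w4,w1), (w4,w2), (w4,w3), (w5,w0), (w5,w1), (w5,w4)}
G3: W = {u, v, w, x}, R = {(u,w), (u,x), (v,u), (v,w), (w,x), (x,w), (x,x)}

The schema corresponds to seriality: forall x exists y Rxy.
G1: fails — world o has no successor.
G2: satisfies the condition.
G3: satisfies the condition.

G2, G3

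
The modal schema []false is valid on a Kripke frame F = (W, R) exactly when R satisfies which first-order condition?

emptiness of R

□⊥ is valid iff no world has any successor (otherwise □⊥ fails at any world with one).
The converse is a direct semantic check.
So the correspondent is emptiness of R.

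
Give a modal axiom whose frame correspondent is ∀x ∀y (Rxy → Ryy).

□(□ψ → ψ)

A defining formula is □(□ψ → ψ) (the T□ axiom).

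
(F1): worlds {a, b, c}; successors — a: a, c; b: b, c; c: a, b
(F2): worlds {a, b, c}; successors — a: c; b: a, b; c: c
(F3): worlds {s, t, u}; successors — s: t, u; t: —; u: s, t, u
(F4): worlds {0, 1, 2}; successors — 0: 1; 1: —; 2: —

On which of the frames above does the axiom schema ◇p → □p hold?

Frame correspondent (Sahlqvist): ∀x ∀y ∀z (Rxy ∧ Rxz → y = z) — i.e. partial functionality.
(F1): fails — a sees both a and c.
(F2): fails — b sees both a and b.
(F3): fails — s sees both t and u.
(F4): holds.

(F4)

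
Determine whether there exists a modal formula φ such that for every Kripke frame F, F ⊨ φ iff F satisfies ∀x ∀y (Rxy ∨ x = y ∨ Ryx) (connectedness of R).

Not definable by any modal formula

Any modally definable frame class is closed under disjoint unions.
Take 3 disjoint single-world reflexive frames: each is trivially connected, but their disjoint union has 3 worlds with no edge between distinct components, so it is not connected.
So the class is not modally definable.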